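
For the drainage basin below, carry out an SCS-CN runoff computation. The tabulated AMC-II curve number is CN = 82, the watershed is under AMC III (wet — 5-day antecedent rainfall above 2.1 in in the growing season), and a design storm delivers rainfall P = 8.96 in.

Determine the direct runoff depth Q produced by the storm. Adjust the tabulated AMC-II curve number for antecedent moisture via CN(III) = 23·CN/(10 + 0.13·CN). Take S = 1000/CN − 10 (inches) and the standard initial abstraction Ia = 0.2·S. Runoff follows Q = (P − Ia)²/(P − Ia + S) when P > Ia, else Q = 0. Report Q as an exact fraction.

Q = 2671132489/337759025 in ≈ 7.908 in

Wet (AMC III): CN(III) = 23·82/(10 + 0.13·82) = 1886/(1033/50) = 94300/1033 ≈ 91.288
Max retention: S = 1000/(94300/1033) − 10 = 900/943 in (≈ 0.954 in)
Ia = 0.2·(900/943) = 180/943 in ≈ 0.191 in
Since P=8.960 > Ia=0.191: effective rainfall P−Ia = 206732/23575 in
Runoff Q = (P−Ia)²/(P−Ia+S) = (8.769)²/(8.769+0.954) = 2671132489/337759025 ≈ 7.908 in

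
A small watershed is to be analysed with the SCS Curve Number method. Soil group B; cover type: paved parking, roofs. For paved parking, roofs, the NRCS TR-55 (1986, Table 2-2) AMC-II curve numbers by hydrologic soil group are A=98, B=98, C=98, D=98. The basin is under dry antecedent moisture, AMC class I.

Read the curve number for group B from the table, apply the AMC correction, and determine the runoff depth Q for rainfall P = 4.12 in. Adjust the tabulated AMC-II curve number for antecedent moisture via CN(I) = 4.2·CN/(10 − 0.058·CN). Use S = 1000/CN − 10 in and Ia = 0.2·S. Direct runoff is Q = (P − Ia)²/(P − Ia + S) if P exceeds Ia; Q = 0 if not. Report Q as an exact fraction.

NRCS table: paved parking, roofs, soil group B → CN(II) = 98
CN(I) from CN(II)=98: (4.2·98)/(10 − 0.058·98) = 102900/1079 ≈ 95.366
S = 1000/(102900/1079) − 10 = 500/1029 in ≈ 0.486 in
Initial abstraction Ia = S/5 = (500/1029)/5 = 100/1029 ≈ 0.097 in
Since P=4.120 > Ia=0.097: effective rainfall P−Ia = 103487/25725 in
Q: (103487/25725)² ÷ (115987/25725) = 10709559169/2983765575 in (≈ 3.589 in)

Q = 10709559169/2983765575 in ≈ 3.589 in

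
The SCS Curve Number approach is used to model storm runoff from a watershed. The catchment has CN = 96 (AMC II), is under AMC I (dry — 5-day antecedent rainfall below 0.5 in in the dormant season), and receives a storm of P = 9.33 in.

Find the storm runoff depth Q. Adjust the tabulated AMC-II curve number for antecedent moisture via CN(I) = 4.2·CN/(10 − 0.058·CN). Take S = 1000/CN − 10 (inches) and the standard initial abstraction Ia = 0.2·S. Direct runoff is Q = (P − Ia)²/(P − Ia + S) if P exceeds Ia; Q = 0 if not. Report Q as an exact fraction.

CN(I) from CN(II)=96: (4.2·96)/(10 − 0.058·96) = 25200/277 ≈ 90.975
Max retention: S = 1000/(25200/277) − 10 = 125/126 in (≈ 0.992 in)
Ia = 0.2S: 0.2·0.992 = 0.198 in (exactly 25/126)
P − Ia = 9.330 − 0.198 = 57529/6300 ≈ 9.132 in (> 0, runoff occurs)
Runoff Q = (P−Ia)²/(P−Ia+S) = (9.132)²/(9.132+0.992) = 3309585841/401807700 ≈ 8.237 in

Q = 3309585841/401807700 in ≈ 8.237 in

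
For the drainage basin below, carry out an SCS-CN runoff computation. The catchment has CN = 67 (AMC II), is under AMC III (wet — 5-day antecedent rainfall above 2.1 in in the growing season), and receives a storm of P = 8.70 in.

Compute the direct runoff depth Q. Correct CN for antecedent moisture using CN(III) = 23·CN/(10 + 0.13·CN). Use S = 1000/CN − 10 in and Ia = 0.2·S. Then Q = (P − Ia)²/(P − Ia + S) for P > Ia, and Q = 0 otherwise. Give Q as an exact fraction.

Adjust CN=67 to AMC III: 23·67/(10 + 0.13·67) → 1541 ÷ (1871/100) = 154100/1871 ≈ 82.362
Retention S: 1000/CN − 10 with CN=82.362 → S = 3300/1541 ≈ 2.141 in
Initial abstraction Ia = S/5 = (3300/1541)/5 = 660/1541 ≈ 0.428 in
Since P=8.700 > Ia=0.428: effective rainfall P−Ia = 127467/15410 in
Runoff Q = (P−Ia)²/(P−Ia+S) = (8.272)²/(8.272+2.141) = 5415945363/824265490 ≈ 6.571 in

Q = 5415945363/824265490 in ≈ 6.571 in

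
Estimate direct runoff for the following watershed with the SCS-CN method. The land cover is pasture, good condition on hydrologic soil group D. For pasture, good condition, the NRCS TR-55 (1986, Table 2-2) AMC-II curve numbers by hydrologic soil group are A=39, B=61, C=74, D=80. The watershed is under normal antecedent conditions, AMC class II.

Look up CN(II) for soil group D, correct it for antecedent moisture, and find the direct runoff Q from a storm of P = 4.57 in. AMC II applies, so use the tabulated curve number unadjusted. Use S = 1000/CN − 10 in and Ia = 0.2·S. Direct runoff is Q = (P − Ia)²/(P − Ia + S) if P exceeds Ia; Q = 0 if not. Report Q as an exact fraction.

NRCS table: pasture, good condition, soil group D → CN(II) = 80
Average conditions: CN = 80 (no AMC adjustment).
S = 1000/80 − 10 = 5/2 in ≈ 2.500 in
Initial abstraction Ia = S/5 = (5/2)/5 = 1/2 ≈ 0.500 in
P − Ia = 4.570 − 0.500 = 407/100 ≈ 4.070 in (> 0, runoff occurs)
Q = (407/100)²/((407/100) + 5/2) = (165649/10000)/(657/100) = 165649/65700 in ≈ 2.521 in

Q = 165649/65700 in ≈ 2.521 in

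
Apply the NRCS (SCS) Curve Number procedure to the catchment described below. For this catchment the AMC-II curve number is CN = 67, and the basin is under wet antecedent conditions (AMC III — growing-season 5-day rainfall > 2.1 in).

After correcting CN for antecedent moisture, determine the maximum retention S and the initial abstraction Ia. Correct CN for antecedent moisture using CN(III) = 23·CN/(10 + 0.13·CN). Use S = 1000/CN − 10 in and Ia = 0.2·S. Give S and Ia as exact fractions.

Adjust CN=67 to AMC III: 23·67/(10 + 0.13·67) → 1541 ÷ (1871/100) = 154100/1871 ≈ 82.362
Max retention: S = 1000/(154100/1871) − 10 = 3300/1541 in (≈ 2.141 in)
Initial abstraction Ia = S/5 = (3300/1541)/5 = 660/1541 ≈ 0.428 in

S = 3300/1541 in ≈ 2.141 in; Ia = 660/1541 in ≈ 0.428 in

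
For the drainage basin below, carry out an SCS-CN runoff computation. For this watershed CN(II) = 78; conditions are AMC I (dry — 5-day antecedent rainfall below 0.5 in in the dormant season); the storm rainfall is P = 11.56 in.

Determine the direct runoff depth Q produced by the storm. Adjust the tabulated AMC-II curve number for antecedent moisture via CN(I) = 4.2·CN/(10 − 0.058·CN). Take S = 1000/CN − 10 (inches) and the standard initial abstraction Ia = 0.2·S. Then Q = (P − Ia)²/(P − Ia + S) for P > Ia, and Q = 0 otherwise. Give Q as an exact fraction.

Q = 43760874481/7098498225 in ≈ 6.165 in

CN(I) from CN(II)=78: (4.2·78)/(10 − 0.058·78) = 81900/1369 ≈ 59.825
Retention S: 1000/CN − 10 with CN=59.825 → S = 5500/819 ≈ 6.716 in
Ia = 0.2·(5500/819) = 1100/819 in ≈ 1.343 in
Since P=11.560 > Ia=1.343: effective rainfall P−Ia = 209191/20475 in
Q = (209191/20475)²/((209191/20475) + 5500/819) = (43760874481/419225625)/(346691/20475) = 43760874481/7098498225 in ≈ 6.165 in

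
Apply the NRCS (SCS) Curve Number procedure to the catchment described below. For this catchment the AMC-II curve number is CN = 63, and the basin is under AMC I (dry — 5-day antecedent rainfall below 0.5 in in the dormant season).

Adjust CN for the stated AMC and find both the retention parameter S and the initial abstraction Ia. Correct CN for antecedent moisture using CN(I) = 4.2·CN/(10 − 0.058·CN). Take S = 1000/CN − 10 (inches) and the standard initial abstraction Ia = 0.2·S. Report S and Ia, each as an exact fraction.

Dry (AMC I): CN(I) = 4.2·63/(10 − 0.058·63) = (1323/5)/(3173/500) = 132300/3173 ≈ 41.696
S = 1000/(132300/3173) − 10 = 18500/1323 in ≈ 13.983 in
Initial abstraction Ia = S/5 = (18500/1323)/5 = 3700/1323 ≈ 2.797 in

S = 18500/1323 in ≈ 13.983 in; Ia = 3700/1323 in ≈ 2.797 in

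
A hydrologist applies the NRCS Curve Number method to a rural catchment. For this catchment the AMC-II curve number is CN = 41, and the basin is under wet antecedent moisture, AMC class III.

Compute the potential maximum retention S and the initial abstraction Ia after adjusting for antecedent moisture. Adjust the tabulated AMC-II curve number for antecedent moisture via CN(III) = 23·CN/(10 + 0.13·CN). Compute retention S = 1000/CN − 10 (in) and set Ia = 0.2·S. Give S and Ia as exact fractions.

CN(III) from CN(II)=41: (23·41)/(10 + 0.13·41) = 94300/1533 ≈ 61.513
Max retention: S = 1000/(94300/1533) − 10 = 5900/943 in (≈ 6.257 in)
Ia = 0.2·(5900/943) = 1180/943 in ≈ 1.251 in

S = 5900/943 in ≈ 6.257 in; Ia = 1180/943 in ≈ 1.251 in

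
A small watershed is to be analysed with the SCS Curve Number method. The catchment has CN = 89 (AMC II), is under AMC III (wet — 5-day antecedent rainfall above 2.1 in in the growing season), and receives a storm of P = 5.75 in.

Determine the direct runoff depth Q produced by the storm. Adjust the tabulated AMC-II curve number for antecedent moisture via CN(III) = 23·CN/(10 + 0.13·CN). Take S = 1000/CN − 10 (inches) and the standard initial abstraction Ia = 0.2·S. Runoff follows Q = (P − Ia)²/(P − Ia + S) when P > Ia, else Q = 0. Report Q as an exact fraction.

Wet (AMC III): CN(III) = 23·89/(10 + 0.13·89) = 2047/(2157/100) = 204700/2157 ≈ 94.900
S = 1000/(204700/2157) − 10 = 1100/2047 in ≈ 0.537 in
Ia = 0.2S: 0.2·0.537 = 0.107 in (exactly 220/2047)
Since P=5.750 > Ia=0.107: effective rainfall P−Ia = 46201/8188 in
Runoff Q = (P−Ia)²/(P−Ia+S) = (5.643)²/(5.643+0.537) = 2134532401/414320988 ≈ 5.152 in

Q = 2134532401/414320988 in ≈ 5.152 in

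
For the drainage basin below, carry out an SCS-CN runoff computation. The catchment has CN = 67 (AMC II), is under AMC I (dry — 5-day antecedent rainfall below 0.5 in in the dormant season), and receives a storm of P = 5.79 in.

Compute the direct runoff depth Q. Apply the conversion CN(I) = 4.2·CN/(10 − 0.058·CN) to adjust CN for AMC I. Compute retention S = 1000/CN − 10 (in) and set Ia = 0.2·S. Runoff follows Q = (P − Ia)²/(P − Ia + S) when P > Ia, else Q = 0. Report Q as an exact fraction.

Adjust CN=67 to AMC I: 4.2·67/(10 − 0.058·67) → (1407/5) ÷ (3057/500) = 46900/1019 ≈ 46.026
S = 1000/(46900/1019) − 10 = 5500/469 in ≈ 11.727 in
Initial abstraction Ia = S/5 = (5500/469)/5 = 1100/469 ≈ 2.345 in
Since P=5.790 > Ia=2.345: effective rainfall P−Ia = 161551/46900 in
Q: (161551/46900)² ÷ (711551/46900) = 26098725601/33371741900 in (≈ 0.782 in)

Q = 26098725601/33371741900 in ≈ 0.782 in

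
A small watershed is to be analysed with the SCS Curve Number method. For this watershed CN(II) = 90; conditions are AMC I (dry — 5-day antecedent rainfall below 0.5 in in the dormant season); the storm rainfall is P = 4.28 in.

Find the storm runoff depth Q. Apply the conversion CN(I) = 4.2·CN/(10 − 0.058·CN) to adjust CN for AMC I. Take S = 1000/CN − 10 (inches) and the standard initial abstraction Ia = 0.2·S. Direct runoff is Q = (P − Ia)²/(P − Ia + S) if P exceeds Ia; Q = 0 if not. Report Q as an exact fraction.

Dry (AMC I): CN(I) = 4.2·90/(10 − 0.058·90) = 378/(239/50) = 18900/239 ≈ 79.079
Retention S: 1000/CN − 10 with CN=79.079 → S = 500/189 ≈ 2.646 in
Ia = 0.2S: 0.2·2.646 = 0.529 in (exactly 100/189)
P − Ia = 4.280 − 0.529 = 17723/4725 ≈ 3.751 in (> 0, runoff occurs)
Q: (17723/4725)² ÷ (30223/4725) = 314104729/142803675 in (≈ 2.200 in)

Q = 314104729/142803675 in ≈ 2.200 in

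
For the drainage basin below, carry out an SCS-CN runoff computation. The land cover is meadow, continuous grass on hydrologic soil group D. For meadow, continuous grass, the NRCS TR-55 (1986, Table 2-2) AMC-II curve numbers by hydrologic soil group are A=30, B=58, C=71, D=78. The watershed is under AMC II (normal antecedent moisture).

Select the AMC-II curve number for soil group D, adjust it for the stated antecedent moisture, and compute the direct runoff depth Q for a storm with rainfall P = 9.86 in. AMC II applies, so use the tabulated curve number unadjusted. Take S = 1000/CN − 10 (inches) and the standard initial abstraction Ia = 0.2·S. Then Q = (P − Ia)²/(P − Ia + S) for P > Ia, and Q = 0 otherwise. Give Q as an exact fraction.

Q = 328588129/46072650 in ≈ 7.132 in

NRCS table: meadow, continuous grass, soil group D → CN(II) = 78
CN(II) = 78; AMC II needs no correction.
Max retention: S = 1000/78 − 10 = 110/39 in (≈ 2.821 in)
Ia = 0.2S: 0.2·2.821 = 0.564 in (exactly 22/39)
Since P=9.860 > Ia=0.564: effective rainfall P−Ia = 18127/1950 in
Q = (18127/1950)²/((18127/1950) + 110/39) = (328588129/3802500)/(23627/1950) = 328588129/46072650 in ≈ 7.132 in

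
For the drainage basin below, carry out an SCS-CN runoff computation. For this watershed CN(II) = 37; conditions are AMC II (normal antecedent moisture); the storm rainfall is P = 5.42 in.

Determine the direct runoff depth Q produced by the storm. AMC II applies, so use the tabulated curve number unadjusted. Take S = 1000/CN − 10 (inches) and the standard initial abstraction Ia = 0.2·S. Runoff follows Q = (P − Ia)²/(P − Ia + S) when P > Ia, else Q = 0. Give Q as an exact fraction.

Average conditions: CN = 37 (no AMC adjustment).
Retention S: 1000/CN − 10 with CN=37.000 → S = 630/37 ≈ 17.027 in
Ia = 0.2S: 0.2·17.027 = 3.405 in (exactly 126/37)
P − Ia = 5.420 − 3.405 = 3727/1850 ≈ 2.015 in (> 0, runoff occurs)
Q: (3727/1850)² ÷ (35227/1850) = 13890529/65169950 in (≈ 0.213 in)

Q = 13890529/65169950 in ≈ 0.213 in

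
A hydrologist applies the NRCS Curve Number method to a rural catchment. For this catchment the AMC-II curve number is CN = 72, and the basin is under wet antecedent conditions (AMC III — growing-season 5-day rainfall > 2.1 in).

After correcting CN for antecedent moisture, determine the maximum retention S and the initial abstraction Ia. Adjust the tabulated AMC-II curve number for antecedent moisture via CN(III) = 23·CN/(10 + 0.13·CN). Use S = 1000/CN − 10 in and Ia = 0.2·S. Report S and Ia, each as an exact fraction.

CN(III) from CN(II)=72: (23·72)/(10 + 0.13·72) = 10350/121 ≈ 85.537
Max retention: S = 1000/(10350/121) − 10 = 350/207 in (≈ 1.691 in)
Ia = 0.2S: 0.2·1.691 = 0.338 in (exactly 70/207)

S = 350/207 in ≈ 1.691 in; Ia = 70/207 in ≈ 0.338 in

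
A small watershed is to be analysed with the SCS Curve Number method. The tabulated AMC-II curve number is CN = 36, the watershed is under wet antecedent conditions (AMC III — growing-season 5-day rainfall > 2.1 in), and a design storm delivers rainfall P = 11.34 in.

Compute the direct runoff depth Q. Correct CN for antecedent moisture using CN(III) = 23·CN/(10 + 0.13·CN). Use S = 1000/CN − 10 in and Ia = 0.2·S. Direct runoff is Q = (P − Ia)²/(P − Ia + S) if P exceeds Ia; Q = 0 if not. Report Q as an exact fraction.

Wet (AMC III): CN(III) = 23·36/(10 + 0.13·36) = 828/(367/25) = 20700/367 ≈ 56.403
Retention S: 1000/CN − 10 with CN=56.403 → S = 1600/207 ≈ 7.729 in
Ia = 0.2·(1600/207) = 320/207 in ≈ 1.546 in
P − Ia = 11.340 − 1.546 = 101369/10350 ≈ 9.794 in (> 0, runoff occurs)
Q: (101369/10350)² ÷ (181369/10350) = 10275674161/1877169150 in (≈ 5.474 in)

Q = 10275674161/1877169150 in ≈ 5.474 in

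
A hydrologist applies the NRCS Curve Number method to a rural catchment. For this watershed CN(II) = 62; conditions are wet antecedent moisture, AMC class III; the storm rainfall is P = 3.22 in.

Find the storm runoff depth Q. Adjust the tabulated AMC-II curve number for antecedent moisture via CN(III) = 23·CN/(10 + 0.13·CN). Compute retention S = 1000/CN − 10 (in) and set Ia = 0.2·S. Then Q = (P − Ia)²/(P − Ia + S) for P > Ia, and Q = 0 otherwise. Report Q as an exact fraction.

Adjust CN=62 to AMC III: 23·62/(10 + 0.13·62) → 1426 ÷ (903/50) = 71300/903 ≈ 78.959
S = 1000/(71300/903) − 10 = 1900/713 in ≈ 2.665 in
Ia = 0.2S: 0.2·2.665 = 0.533 in (exactly 380/713)
Excess rainfall: 3.220 − 0.533 = 2.687 in; P > Ia so Q > 0
Q: (95793/35650)² ÷ (190793/35650) = 9176298849/6801770450 in (≈ 1.349 in)

Q = 9176298849/6801770450 in ≈ 1.349 in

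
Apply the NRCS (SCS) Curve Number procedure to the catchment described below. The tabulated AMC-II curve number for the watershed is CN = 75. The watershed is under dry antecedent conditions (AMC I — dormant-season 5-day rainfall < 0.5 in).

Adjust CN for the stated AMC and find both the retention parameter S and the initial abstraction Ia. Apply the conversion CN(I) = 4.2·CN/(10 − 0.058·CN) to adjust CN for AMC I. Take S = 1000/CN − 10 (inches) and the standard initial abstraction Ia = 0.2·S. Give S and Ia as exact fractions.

S = 500/63 in ≈ 7.937 in; Ia = 100/63 in ≈ 1.587 in

Dry (AMC I): CN(I) = 4.2·75/(10 − 0.058·75) = 315/(113/20) = 6300/113 ≈ 55.752
Retention S: 1000/CN − 10 with CN=55.752 → S = 500/63 ≈ 7.937 in
Initial abstraction Ia = S/5 = (500/63)/5 = 100/63 ≈ 1.587 in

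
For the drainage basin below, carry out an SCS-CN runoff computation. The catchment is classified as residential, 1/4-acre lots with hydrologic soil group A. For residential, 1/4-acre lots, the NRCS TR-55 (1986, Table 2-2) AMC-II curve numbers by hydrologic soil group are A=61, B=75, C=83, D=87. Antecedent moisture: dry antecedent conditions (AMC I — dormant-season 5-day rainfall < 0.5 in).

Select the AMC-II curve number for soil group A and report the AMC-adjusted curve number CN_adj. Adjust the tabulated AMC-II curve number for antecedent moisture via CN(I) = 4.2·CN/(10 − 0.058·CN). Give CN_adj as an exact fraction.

CN_adj = 42700/1077 ≈ 39.647

NRCS table: residential, 1/4-acre lots, soil group A → CN(II) = 61
Adjust CN=61 to AMC I: 4.2·61/(10 − 0.058·61) → (1281/5) ÷ (3231/500) = 42700/1077 ≈ 39.647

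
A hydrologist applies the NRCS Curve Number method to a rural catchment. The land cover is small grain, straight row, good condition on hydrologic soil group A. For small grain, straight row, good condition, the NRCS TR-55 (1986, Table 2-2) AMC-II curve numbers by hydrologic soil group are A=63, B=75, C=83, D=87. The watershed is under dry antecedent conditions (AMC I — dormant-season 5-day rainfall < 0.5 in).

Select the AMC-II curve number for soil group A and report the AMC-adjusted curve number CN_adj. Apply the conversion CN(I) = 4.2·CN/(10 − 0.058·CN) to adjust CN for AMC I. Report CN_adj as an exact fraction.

NRCS table: small grain, straight row, good condition, soil group A → CN(II) = 63
Dry (AMC I): CN(I) = 4.2·63/(10 − 0.058·63) = (1323/5)/(3173/500) = 132300/3173 ≈ 41.696

CN_adj = 132300/3173 ≈ 41.696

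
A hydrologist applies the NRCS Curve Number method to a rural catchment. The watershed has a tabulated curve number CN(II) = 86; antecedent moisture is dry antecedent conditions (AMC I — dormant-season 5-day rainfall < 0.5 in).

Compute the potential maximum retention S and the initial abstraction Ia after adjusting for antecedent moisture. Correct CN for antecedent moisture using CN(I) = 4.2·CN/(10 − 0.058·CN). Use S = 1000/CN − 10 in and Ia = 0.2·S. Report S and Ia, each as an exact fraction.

Dry (AMC I): CN(I) = 4.2·86/(10 − 0.058·86) = (1806/5)/(1253/250) = 12900/179 ≈ 72.067
Retention S: 1000/CN − 10 with CN=72.067 → S = 500/129 ≈ 3.876 in
Ia = 0.2·(500/129) = 100/129 in ≈ 0.775 in

S = 500/129 in ≈ 3.876 in; Ia = 100/129 in ≈ 0.775 in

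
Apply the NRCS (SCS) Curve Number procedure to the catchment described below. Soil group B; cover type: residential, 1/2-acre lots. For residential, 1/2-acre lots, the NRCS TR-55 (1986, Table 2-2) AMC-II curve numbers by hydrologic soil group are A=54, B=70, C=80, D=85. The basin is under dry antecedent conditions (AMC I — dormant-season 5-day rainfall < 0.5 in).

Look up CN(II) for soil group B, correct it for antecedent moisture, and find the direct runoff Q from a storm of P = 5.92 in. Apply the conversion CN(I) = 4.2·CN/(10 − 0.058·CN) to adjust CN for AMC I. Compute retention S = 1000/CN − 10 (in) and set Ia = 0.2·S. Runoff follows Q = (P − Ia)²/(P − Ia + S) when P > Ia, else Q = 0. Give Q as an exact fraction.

NRCS table: residential, 1/2-acre lots, soil group B → CN(II) = 70
Adjust CN=70 to AMC I: 4.2·70/(10 − 0.058·70) → 294 ÷ (297/50) = 4900/99 ≈ 49.495
S = 1000/(4900/99) − 10 = 500/49 in ≈ 10.204 in
Initial abstraction Ia = S/5 = (500/49)/5 = 100/49 ≈ 2.041 in
Excess rainfall: 5.920 − 2.041 = 3.879 in; P > Ia so Q > 0
Q = (4752/1225)²/((4752/1225) + 500/49) = (22581504/1500625)/(17252/1225) = 5645376/5283425 in ≈ 1.069 in

Q = 5645376/5283425 in ≈ 1.069 in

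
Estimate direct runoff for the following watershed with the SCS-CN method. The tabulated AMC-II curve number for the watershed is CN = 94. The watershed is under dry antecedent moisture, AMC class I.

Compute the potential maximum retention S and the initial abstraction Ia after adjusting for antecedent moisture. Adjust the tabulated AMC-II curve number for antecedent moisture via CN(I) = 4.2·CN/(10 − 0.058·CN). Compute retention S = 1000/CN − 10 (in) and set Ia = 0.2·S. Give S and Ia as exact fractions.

S = 500/329 in ≈ 1.520 in; Ia = 100/329 in ≈ 0.304 in

Dry (AMC I): CN(I) = 4.2·94/(10 − 0.058·94) = (1974/5)/(1137/250) = 32900/379 ≈ 86.807
S = 1000/(32900/379) − 10 = 500/329 in ≈ 1.520 in
Ia = 0.2·(500/329) = 100/329 in ≈ 0.304 in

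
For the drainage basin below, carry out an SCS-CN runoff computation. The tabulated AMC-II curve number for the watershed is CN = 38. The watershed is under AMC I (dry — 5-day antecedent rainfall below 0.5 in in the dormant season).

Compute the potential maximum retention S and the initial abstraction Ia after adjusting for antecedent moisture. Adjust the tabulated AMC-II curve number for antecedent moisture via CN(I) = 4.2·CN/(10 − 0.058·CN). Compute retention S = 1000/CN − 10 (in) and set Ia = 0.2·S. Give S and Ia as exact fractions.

S = 15500/399 in ≈ 38.847 in; Ia = 3100/399 in ≈ 7.769 in

Dry (AMC I): CN(I) = 4.2·38/(10 − 0.058·38) = (798/5)/(1949/250) = 39900/1949 ≈ 20.472
Retention S: 1000/CN − 10 with CN=20.472 → S = 15500/399 ≈ 38.847 in
Ia = 0.2S: 0.2·38.847 = 7.769 in (exactly 3100/399)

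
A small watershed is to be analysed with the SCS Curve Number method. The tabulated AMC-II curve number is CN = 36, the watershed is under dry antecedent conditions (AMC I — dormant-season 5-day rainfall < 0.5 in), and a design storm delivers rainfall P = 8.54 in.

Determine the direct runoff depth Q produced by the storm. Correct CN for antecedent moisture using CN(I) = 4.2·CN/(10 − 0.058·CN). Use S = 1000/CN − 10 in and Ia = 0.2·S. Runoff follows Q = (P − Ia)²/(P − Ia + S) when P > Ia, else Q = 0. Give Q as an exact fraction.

Q = 494209/3786643350 in ≈ 0.000 in

Dry (AMC I): CN(I) = 4.2·36/(10 − 0.058·36) = (756/5)/(989/125) = 18900/989 ≈ 19.110
Retention S: 1000/CN − 10 with CN=19.110 → S = 8000/189 ≈ 42.328 in
Ia = 0.2·(8000/189) = 1600/189 in ≈ 8.466 in
P − Ia = 8.540 − 8.466 = 703/9450 ≈ 0.074 in (> 0, runoff occurs)
Q: (703/9450)² ÷ (400703/9450) = 494209/3786643350 in (≈ 0.000 in)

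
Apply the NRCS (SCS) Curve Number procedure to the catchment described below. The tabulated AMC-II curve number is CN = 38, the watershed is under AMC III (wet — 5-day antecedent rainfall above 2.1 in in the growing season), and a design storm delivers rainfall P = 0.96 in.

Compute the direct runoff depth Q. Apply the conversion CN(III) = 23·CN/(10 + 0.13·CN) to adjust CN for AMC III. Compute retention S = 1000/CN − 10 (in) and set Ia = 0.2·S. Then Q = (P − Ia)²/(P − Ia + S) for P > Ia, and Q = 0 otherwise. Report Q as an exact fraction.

Q = 0 in ≈ 0.000 in

Wet (AMC III): CN(III) = 23·38/(10 + 0.13·38) = 874/(747/50) = 43700/747 ≈ 58.501
Max retention: S = 1000/(43700/747) − 10 = 3100/437 in (≈ 7.094 in)
Ia = 0.2S: 0.2·7.094 = 1.419 in (exactly 620/437)
P = 0.960 ≤ Ia = 1.419 in: entire storm abstracted, Q = 0.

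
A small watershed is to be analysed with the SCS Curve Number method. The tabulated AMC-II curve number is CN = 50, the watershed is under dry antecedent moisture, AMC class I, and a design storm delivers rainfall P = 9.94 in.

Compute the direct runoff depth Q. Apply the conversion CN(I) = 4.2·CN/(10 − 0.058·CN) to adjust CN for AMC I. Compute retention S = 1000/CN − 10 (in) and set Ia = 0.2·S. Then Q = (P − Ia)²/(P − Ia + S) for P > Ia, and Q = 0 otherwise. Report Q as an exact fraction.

Q = 29560969/31958850 in ≈ 0.925 in

CN(I) from CN(II)=50: (4.2·50)/(10 − 0.058·50) = 2100/71 ≈ 29.577
Max retention: S = 1000/(2100/71) − 10 = 500/21 in (≈ 23.810 in)
Ia = 0.2·(500/21) = 100/21 in ≈ 4.762 in
Since P=9.940 > Ia=4.762: effective rainfall P−Ia = 5437/1050 in
Q: (5437/1050)² ÷ (30437/1050) = 29560969/31958850 in (≈ 0.925 in)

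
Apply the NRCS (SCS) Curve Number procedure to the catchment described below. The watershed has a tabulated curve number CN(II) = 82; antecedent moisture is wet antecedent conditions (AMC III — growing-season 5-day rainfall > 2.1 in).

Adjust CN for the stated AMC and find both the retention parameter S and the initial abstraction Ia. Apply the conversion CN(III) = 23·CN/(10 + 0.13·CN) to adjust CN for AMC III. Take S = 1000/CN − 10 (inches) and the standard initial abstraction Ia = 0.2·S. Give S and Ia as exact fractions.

Adjust CN=82 to AMC III: 23·82/(10 + 0.13·82) → 1886 ÷ (1033/50) = 94300/1033 ≈ 91.288
Max retention: S = 1000/(94300/1033) − 10 = 900/943 in (≈ 0.954 in)
Initial abstraction Ia = S/5 = (900/943)/5 = 180/943 ≈ 0.191 in

S = 900/943 in ≈ 0.954 in; Ia = 180/943 in ≈ 0.191 in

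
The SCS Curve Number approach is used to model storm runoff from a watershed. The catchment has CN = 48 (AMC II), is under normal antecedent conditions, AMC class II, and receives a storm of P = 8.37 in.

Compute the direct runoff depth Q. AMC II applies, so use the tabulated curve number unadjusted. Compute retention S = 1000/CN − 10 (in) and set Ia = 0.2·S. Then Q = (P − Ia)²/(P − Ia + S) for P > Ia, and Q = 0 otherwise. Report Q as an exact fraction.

CN(II) = 48; AMC II needs no correction.
Max retention: S = 1000/48 − 10 = 65/6 in (≈ 10.833 in)
Ia = 0.2S: 0.2·10.833 = 2.167 in (exactly 13/6)
Excess rainfall: 8.370 − 2.167 = 6.203 in; P > Ia so Q > 0
Q = (1861/300)²/((1861/300) + 65/6) = (3463321/90000)/(5111/300) = 3463321/1533300 in ≈ 2.259 in

Q = 3463321/1533300 in ≈ 2.259 in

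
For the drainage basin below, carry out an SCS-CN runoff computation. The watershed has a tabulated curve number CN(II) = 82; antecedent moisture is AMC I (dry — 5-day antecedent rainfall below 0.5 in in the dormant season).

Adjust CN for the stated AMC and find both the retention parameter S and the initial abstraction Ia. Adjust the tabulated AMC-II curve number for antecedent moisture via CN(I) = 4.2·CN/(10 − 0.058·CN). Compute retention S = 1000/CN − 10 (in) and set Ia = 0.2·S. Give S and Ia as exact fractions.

Dry (AMC I): CN(I) = 4.2·82/(10 − 0.058·82) = (1722/5)/(1311/250) = 28700/437 ≈ 65.675
S = 1000/(28700/437) − 10 = 1500/287 in ≈ 5.226 in
Ia = 0.2S: 0.2·5.226 = 1.045 in (exactly 300/287)

S = 1500/287 in ≈ 5.226 in; Ia = 300/287 in ≈ 1.045 in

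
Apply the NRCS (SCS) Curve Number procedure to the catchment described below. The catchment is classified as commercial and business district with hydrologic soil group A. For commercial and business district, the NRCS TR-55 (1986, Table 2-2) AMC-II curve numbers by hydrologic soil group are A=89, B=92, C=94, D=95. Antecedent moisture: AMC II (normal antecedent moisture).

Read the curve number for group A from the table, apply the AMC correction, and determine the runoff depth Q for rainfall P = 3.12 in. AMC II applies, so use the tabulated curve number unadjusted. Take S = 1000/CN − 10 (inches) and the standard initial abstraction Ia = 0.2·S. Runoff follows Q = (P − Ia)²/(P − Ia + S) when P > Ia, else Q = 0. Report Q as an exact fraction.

NRCS table: commercial and business district, soil group A → CN(II) = 89
Average conditions: CN = 89 (no AMC adjustment).
S = 1000/89 − 10 = 110/89 in ≈ 1.236 in
Ia = 0.2·(110/89) = 22/89 in ≈ 0.247 in
P − Ia = 3.120 − 0.247 = 6392/2225 ≈ 2.873 in (> 0, runoff occurs)
Q = (6392/2225)²/((6392/2225) + 110/89) = (40857664/4950625)/(9142/2225) = 20428832/10170475 in ≈ 2.009 in

Q = 20428832/10170475 in ≈ 2.009 in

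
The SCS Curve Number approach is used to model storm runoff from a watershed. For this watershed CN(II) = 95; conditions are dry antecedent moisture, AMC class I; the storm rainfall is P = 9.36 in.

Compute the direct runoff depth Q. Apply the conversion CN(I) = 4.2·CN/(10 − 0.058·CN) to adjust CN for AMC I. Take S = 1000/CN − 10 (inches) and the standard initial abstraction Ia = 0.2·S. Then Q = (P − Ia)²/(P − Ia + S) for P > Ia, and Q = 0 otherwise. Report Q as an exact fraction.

Q = 4128314978/515537925 in ≈ 8.008 in

CN(I) from CN(II)=95: (4.2·95)/(10 − 0.058·95) = 39900/449 ≈ 88.864
Retention S: 1000/CN − 10 with CN=88.864 → S = 500/399 ≈ 1.253 in
Ia = 0.2S: 0.2·1.253 = 0.251 in (exactly 100/399)
Excess rainfall: 9.360 − 0.251 = 9.109 in; P > Ia so Q > 0
Q = (90866/9975)²/((90866/9975) + 500/399) = (8256629956/99500625)/(103366/9975) = 4128314978/515537925 in ≈ 8.008 in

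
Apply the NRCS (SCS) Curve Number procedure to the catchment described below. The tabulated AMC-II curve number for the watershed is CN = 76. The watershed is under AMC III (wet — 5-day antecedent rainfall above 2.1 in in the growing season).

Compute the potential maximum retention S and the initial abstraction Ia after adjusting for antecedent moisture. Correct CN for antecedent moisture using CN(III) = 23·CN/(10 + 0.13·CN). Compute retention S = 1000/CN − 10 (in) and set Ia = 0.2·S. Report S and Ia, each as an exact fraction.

S = 600/437 in ≈ 1.373 in; Ia = 120/437 in ≈ 0.275 in

Wet (AMC III): CN(III) = 23·76/(10 + 0.13·76) = 1748/(497/25) = 43700/497 ≈ 87.928
Retention S: 1000/CN − 10 with CN=87.928 → S = 600/437 ≈ 1.373 in
Initial abstraction Ia = S/5 = (600/437)/5 = 120/437 ≈ 0.275 in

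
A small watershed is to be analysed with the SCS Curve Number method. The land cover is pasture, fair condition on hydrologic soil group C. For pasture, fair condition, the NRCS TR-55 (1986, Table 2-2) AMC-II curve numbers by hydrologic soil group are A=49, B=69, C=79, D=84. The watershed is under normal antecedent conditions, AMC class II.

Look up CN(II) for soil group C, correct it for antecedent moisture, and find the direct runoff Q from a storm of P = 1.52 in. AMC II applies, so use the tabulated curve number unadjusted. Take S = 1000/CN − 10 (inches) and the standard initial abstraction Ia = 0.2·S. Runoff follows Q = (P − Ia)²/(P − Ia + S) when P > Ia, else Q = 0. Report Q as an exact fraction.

NRCS table: pasture, fair condition, soil group C → CN(II) = 79
AMC II — tabulated CN = 79 applies directly.
Max retention: S = 1000/79 − 10 = 210/79 in (≈ 2.658 in)
Ia = 0.2·(210/79) = 42/79 in ≈ 0.532 in
P − Ia = 1.520 − 0.532 = 1952/1975 ≈ 0.988 in (> 0, runoff occurs)
Q: (1952/1975)² ÷ (7202/1975) = 1905152/7111975 in (≈ 0.268 in)

Q = 1905152/7111975 in ≈ 0.268 in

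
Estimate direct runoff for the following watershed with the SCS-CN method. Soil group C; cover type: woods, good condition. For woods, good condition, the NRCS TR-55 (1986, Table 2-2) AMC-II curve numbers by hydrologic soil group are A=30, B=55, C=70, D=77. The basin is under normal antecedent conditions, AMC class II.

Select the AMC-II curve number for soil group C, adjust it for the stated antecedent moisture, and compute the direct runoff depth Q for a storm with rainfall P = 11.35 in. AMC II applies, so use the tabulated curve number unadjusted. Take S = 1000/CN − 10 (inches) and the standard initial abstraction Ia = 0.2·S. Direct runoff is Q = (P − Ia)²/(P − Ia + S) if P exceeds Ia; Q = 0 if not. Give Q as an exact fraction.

NRCS table: woods, good condition, soil group C → CN(II) = 70
AMC II — tabulated CN = 70 applies directly.
Retention S: 1000/CN − 10 with CN=70.000 → S = 30/7 ≈ 4.286 in
Initial abstraction Ia = S/5 = (30/7)/5 = 6/7 ≈ 0.857 in
P − Ia = 11.350 − 0.857 = 1469/140 ≈ 10.493 in (> 0, runoff occurs)
Q = (1469/140)²/((1469/140) + 30/7) = (2157961/19600)/(2069/140) = 2157961/289660 in ≈ 7.450 in

Q = 2157961/289660 in ≈ 7.450 in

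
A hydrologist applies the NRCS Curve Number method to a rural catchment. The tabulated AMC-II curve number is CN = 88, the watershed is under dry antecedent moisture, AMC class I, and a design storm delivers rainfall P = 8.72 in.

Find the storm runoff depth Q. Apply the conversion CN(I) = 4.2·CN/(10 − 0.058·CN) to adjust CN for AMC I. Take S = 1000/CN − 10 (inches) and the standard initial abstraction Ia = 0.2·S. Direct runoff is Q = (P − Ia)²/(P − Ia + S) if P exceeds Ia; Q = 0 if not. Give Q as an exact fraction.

Dry (AMC I): CN(I) = 4.2·88/(10 − 0.058·88) = (1848/5)/(612/125) = 3850/51 ≈ 75.490
S = 1000/(3850/51) − 10 = 250/77 in ≈ 3.247 in
Initial abstraction Ia = S/5 = (250/77)/5 = 50/77 ≈ 0.649 in
Since P=8.720 > Ia=0.649: effective rainfall P−Ia = 15536/1925 in
Runoff Q = (P−Ia)²/(P−Ia+S) = (8.071)²/(8.071+3.247) = 120683648/20969025 ≈ 5.755 in

Q = 120683648/20969025 in ≈ 5.755 in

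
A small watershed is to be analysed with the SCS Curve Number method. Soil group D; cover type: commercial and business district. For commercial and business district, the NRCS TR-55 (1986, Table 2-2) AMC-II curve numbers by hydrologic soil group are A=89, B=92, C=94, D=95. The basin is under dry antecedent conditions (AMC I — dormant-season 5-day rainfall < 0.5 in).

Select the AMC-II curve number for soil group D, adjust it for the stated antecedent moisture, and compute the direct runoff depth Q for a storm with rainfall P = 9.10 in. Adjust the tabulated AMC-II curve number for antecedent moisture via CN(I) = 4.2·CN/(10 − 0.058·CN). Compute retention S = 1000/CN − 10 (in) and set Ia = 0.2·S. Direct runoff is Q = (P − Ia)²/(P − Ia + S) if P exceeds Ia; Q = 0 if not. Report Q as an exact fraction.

Q = 1246725481/160832910 in ≈ 7.752 in

NRCS table: commercial and business district, soil group D → CN(II) = 95
CN(I) from CN(II)=95: (4.2·95)/(10 − 0.058·95) = 39900/449 ≈ 88.864
Max retention: S = 1000/(39900/449) − 10 = 500/399 in (≈ 1.253 in)
Ia = 0.2·(500/399) = 100/399 in ≈ 0.251 in
Excess rainfall: 9.100 − 0.251 = 8.849 in; P > Ia so Q > 0
Runoff Q = (P−Ia)²/(P−Ia+S) = (8.849)²/(8.849+1.253) = 1246725481/160832910 ≈ 7.752 in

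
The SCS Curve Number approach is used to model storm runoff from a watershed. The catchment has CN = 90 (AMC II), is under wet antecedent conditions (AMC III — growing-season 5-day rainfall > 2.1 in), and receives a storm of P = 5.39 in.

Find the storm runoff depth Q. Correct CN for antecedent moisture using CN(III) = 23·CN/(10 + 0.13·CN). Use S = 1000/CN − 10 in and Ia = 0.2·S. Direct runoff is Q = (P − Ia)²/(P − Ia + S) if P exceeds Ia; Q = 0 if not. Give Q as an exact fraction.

Wet (AMC III): CN(III) = 23·90/(10 + 0.13·90) = 2070/(217/10) = 20700/217 ≈ 95.392
S = 1000/(20700/217) − 10 = 100/207 in ≈ 0.483 in
Initial abstraction Ia = S/5 = (100/207)/5 = 20/207 ≈ 0.097 in
P − Ia = 5.390 − 0.097 = 109573/20700 ≈ 5.293 in (> 0, runoff occurs)
Runoff Q = (P−Ia)²/(P−Ia+S) = (5.293)²/(5.293+0.483) = 12006242329/2475161100 ≈ 4.851 in

Q = 12006242329/2475161100 in ≈ 4.851 in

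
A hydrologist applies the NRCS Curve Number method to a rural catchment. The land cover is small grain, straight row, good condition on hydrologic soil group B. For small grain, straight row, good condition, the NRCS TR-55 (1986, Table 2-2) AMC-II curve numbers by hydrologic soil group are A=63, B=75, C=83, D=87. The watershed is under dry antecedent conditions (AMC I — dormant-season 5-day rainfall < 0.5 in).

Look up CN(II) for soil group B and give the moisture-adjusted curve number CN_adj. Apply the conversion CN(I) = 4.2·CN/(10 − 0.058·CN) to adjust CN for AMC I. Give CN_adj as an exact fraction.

CN_adj = 6300/113 ≈ 55.752

NRCS table: small grain, straight row, good condition, soil group B → CN(II) = 75
Dry (AMC I): CN(I) = 4.2·75/(10 − 0.058·75) = 315/(113/20) = 6300/113 ≈ 55.752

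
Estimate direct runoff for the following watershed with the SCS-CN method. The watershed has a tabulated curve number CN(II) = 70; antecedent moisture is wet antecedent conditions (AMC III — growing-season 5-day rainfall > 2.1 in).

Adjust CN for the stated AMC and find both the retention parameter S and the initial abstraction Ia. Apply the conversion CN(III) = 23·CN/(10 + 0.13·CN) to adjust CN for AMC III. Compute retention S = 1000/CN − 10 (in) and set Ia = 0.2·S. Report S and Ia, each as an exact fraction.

Wet (AMC III): CN(III) = 23·70/(10 + 0.13·70) = 1610/(191/10) = 16100/191 ≈ 84.293
Max retention: S = 1000/(16100/191) − 10 = 300/161 in (≈ 1.863 in)
Ia = 0.2S: 0.2·1.863 = 0.373 in (exactly 60/161)

S = 300/161 in ≈ 1.863 in; Ia = 60/161 in ≈ 0.373 in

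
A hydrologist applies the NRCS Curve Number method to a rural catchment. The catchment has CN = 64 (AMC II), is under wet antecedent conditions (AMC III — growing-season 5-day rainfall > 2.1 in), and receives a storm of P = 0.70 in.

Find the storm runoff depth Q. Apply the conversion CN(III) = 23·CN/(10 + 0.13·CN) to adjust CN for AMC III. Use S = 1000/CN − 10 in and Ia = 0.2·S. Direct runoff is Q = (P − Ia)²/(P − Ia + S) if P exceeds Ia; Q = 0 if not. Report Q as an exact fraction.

Wet (AMC III): CN(III) = 23·64/(10 + 0.13·64) = 1472/(458/25) = 18400/229 ≈ 80.349
Retention S: 1000/CN − 10 with CN=80.349 → S = 225/92 ≈ 2.446 in
Ia = 0.2S: 0.2·2.446 = 0.489 in (exactly 45/92)
P − Ia = 0.700 − 0.489 = 97/460 ≈ 0.211 in (> 0, runoff occurs)
Runoff Q = (P−Ia)²/(P−Ia+S) = (0.211)²/(0.211+2.446) = 9409/562120 ≈ 0.017 in

Q = 9409/562120 in ≈ 0.017 in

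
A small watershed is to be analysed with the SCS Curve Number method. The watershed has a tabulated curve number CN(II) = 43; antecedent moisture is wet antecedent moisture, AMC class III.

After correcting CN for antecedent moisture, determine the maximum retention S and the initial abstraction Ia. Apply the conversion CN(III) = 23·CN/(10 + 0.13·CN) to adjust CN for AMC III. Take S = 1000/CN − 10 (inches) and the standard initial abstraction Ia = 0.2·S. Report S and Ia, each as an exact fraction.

S = 5700/989 in ≈ 5.763 in; Ia = 1140/989 in ≈ 1.153 in

Adjust CN=43 to AMC III: 23·43/(10 + 0.13·43) → 989 ÷ (1559/100) = 98900/1559 ≈ 63.438
S = 1000/(98900/1559) − 10 = 5700/989 in ≈ 5.763 in
Ia = 0.2·(5700/989) = 1140/989 in ≈ 1.153 in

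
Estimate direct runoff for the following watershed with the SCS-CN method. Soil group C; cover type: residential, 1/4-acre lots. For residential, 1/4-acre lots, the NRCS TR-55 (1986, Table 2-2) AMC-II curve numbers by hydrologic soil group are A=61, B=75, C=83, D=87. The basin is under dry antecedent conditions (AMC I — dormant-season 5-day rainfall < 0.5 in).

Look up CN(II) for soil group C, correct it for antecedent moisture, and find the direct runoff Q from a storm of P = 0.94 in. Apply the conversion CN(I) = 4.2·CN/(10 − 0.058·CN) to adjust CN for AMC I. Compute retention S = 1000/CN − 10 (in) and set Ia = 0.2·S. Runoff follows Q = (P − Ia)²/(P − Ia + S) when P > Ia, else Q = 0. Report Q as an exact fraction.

Q = 0 in ≈ 0.000 in

NRCS table: residential, 1/4-acre lots, soil group C → CN(II) = 83
Adjust CN=83 to AMC I: 4.2·83/(10 − 0.058·83) → (1743/5) ÷ (2593/500) = 174300/2593 ≈ 67.219
S = 1000/(174300/2593) − 10 = 8500/1743 in ≈ 4.877 in
Ia = 0.2·(8500/1743) = 1700/1743 in ≈ 0.975 in
P = 0.940 ≤ Ia = 0.975 in: entire storm abstracted, Q = 0.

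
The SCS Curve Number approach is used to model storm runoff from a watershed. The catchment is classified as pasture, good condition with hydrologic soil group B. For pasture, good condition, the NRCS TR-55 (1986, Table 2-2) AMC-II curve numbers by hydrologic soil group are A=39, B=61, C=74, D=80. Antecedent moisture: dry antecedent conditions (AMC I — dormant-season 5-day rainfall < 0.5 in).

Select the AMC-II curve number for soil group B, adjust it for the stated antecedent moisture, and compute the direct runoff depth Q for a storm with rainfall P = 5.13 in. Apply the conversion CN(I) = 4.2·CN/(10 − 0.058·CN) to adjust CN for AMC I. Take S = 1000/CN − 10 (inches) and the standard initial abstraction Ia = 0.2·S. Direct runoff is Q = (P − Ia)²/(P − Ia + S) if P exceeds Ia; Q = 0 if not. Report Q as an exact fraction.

Q = 7930080601/31557477700 in ≈ 0.251 in

NRCS table: pasture, good condition, soil group B → CN(II) = 61
Adjust CN=61 to AMC I: 4.2·61/(10 − 0.058·61) → (1281/5) ÷ (3231/500) = 42700/1077 ≈ 39.647
Max retention: S = 1000/(42700/1077) − 10 = 6500/427 in (≈ 15.222 in)
Ia = 0.2·(6500/427) = 1300/427 in ≈ 3.044 in
Excess rainfall: 5.130 − 3.044 = 2.086 in; P > Ia so Q > 0
Q = (89051/42700)²/((89051/42700) + 6500/427) = (7930080601/1823290000)/(739051/42700) = 7930080601/31557477700 in ≈ 0.251 in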